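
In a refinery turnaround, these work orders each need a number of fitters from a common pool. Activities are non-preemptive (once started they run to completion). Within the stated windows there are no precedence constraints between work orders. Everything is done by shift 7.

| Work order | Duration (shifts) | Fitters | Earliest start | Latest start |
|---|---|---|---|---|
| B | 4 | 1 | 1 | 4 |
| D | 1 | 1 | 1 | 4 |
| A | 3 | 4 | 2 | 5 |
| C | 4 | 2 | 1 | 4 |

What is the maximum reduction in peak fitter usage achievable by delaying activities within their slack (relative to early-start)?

Early-start peak: s1:4  s2:7  s3:7  s4:7  s5:0  s6:0  s7:0 ⇒ 7.
Leveled (B@1, D@1, A@5, C@1): s1:4  s2:3  s3:3  s4:3  s5:4  s6:4  s7:4 ⇒ 4.
Reduction 7 − 4 = 3.

3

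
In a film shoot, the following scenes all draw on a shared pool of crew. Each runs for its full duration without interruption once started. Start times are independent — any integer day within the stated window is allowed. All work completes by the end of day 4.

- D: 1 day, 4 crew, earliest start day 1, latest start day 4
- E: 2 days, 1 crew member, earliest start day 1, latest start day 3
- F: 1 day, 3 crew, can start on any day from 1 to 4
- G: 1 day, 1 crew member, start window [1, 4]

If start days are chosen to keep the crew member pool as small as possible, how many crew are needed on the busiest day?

Early-start (D@1, E@1, F@1, G@1) gives peak 9: d1:9  d2:1  d3:0  d4:0.
Shift E→2, F→2, G→3.
Schedule D@1, E@2, F@2, G@3: d1:4  d2:4  d3:2  d4:0 — peak 4.

4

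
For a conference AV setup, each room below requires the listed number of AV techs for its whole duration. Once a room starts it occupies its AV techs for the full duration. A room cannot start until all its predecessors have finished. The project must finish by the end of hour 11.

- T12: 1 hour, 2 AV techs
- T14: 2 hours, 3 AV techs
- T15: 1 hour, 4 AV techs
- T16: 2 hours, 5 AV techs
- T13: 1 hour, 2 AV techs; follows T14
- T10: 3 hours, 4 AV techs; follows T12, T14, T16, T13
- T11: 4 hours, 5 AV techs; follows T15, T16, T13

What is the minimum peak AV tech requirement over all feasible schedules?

Early-start (T12@1, T14@1, T15@1, T16@1, T13@3, T10@4, T11@4) gives peak 14: h1:14  h2:8  h3:2  h4:9  h5:9  h6:9  h7:5  h8:0  h9:0  h10:0  h11:0.
Shift T15→2, T16→3, T10→5, T11→8.
Schedule T12@1, T14@1, T15@2, T16@3, T13@3, T10@5, T11@8: h1:5  h2:7  h3:7  h4:5  h5:4  h6:4  h7:4  h8:5  h9:5  h10:5  h11:5 — peak 7.

7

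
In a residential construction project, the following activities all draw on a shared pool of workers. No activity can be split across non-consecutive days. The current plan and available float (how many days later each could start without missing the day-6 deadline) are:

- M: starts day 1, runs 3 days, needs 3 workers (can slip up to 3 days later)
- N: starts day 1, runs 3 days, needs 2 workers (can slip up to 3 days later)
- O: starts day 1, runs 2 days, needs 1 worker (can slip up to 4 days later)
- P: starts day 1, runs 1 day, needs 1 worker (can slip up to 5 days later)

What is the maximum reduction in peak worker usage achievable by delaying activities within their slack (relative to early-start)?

4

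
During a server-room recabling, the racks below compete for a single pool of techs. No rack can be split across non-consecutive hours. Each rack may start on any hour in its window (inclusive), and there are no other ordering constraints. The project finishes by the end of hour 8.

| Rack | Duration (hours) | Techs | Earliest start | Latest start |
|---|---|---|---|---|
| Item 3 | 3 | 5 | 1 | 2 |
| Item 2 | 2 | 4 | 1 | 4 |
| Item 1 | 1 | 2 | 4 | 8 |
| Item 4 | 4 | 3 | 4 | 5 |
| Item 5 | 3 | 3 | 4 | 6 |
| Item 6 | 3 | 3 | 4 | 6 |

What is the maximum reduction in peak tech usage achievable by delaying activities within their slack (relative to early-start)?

Early-start peak: h1:9  h2:9  h3:5  h4:11  h5:9  h6:9  h7:3  h8:0 ⇒ 11.
Leveled (Item 3@1, Item 2@1, Item 1@4, Item 4@4, Item 5@4, Item 6@5): h1:9  h2:9  h3:5  h4:8  h5:9  h6:9  h7:6  h8:0 ⇒ 9.
Reduction 11 − 9 = 2.

2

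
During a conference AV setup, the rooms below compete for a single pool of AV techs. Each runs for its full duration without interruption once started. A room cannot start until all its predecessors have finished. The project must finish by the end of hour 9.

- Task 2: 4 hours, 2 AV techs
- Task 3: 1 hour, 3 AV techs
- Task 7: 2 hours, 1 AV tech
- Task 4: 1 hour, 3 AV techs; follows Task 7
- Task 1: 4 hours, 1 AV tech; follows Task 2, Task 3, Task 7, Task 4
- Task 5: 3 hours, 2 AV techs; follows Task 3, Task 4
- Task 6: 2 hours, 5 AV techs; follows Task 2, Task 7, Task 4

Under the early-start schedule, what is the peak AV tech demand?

8

Early-start schedule: Task 2@1, Task 3@1, Task 7@1, Task 4@3, Task 1@5, Task 5@4, Task 6@5.
Load per hour: hour 1: 6, hour 2: 3, hour 3: 5, hour 4: 4, hour 5: 8, hour 6: 8, hour 7: 1, hour 8: 1, hour 9: 0.
Peak is 8.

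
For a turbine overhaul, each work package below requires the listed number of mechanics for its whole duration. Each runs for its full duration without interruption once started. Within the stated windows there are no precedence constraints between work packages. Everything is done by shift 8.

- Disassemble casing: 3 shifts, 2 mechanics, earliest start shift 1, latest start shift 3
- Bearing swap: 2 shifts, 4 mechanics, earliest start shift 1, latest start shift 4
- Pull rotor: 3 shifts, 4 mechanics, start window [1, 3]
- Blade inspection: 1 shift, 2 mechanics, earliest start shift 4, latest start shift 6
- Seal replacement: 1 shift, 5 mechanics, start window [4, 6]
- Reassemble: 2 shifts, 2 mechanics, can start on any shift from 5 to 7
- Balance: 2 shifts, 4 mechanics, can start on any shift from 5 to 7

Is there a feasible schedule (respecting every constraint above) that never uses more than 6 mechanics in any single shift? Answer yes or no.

yes

Schedule Disassemble casing@1, Bearing swap@1, Pull rotor@3, Blade inspection@4, Seal replacement@6, Reassemble@7, Balance@7: s1:6  s2:6  s3:6  s4:6  s5:4  s6:5  s7:6  s8:6 — peak 6 ≤ 6.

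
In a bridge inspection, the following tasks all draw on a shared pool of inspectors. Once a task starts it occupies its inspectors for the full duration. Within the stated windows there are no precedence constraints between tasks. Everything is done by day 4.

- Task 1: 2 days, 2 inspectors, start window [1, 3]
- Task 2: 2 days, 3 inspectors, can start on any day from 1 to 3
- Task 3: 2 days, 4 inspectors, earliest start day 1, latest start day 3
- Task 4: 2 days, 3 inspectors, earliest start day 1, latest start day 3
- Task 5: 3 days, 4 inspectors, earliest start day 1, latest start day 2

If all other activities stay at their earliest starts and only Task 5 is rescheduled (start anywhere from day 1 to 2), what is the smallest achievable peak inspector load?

Task 5@1: d1:16  d2:16  d3:4  d4:0 → peak 16
Task 5@2: d1:12  d2:16  d3:4  d4:4 → peak 16
Best is Task 5@1, peak 16.

16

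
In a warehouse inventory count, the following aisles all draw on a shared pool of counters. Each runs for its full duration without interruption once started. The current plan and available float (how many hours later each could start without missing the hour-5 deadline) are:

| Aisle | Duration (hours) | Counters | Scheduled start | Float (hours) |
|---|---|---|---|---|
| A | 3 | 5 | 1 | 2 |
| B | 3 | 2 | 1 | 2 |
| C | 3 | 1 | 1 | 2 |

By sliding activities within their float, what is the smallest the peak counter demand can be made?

Schedule A@1, B@1, C@1: h1:8  h2:8  h3:8  h4:0  h5:0 — peak 8.

8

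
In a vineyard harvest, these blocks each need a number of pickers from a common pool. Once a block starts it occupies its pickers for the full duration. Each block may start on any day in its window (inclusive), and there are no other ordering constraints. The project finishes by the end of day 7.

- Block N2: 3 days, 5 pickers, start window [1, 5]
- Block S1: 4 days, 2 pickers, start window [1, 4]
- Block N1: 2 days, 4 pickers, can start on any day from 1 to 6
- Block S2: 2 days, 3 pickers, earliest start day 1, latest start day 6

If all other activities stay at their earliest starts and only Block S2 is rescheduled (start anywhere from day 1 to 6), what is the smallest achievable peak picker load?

Block S2@1: d1:14  d2:14  d3:7  d4:2  d5:0  d6:0  d7:0 → peak 14
Block S2@2: d1:11  d2:14  d3:10  d4:2  d5:0  d6:0  d7:0 → peak 14
Block S2@3: d1:11  d2:11  d3:10  d4:5  d5:0  d6:0  d7:0 → peak 11
Block S2@4: d1:11  d2:11  d3:7  d4:5  d5:3  d6:0  d7:0 → peak 11
Block S2@5: d1:11  d2:11  d3:7  d4:2  d5:3  d6:3  d7:0 → peak 11
Block S2@6: d1:11  d2:11  d3:7  d4:2  d5:0  d6:3  d7:3 → peak 11
Best is Block S2@3, peak 11.

11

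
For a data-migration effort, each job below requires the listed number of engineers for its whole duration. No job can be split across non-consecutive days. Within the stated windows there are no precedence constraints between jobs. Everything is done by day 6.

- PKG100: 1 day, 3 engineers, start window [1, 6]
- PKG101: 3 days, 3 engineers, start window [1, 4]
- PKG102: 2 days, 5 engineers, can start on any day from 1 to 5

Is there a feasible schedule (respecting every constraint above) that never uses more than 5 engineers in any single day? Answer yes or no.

Schedule PKG100@1, PKG101@2, PKG102@5: d1:3  d2:3  d3:3  d4:3  d5:5  d6:5 — peak 5 ≤ 5.

yes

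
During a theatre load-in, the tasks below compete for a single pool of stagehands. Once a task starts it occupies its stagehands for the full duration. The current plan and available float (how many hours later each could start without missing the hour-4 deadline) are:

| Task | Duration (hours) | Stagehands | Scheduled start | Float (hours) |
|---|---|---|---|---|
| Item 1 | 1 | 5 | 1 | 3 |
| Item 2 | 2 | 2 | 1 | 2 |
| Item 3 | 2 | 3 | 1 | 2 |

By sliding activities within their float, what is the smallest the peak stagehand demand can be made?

5

Early-start (Item 1@1, Item 2@1, Item 3@1) gives peak 10: h1:10  h2:5  h3:0  h4:0.
Shift Item 2→2, Item 3→2.
Schedule Item 1@1, Item 2@2, Item 3@2: h1:5  h2:5  h3:5  h4:0 — peak 5.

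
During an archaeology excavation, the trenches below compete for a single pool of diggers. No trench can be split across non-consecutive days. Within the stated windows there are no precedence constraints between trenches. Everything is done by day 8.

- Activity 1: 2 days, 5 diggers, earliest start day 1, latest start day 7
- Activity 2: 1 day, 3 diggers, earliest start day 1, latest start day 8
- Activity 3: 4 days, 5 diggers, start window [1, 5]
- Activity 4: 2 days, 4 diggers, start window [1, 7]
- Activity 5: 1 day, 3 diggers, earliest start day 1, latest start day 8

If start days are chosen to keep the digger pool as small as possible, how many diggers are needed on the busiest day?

Early-start (Activity 1@1, Activity 2@1, Activity 3@1, Activity 4@1, Activity 5@1) gives peak 20: d1:20  d2:14  d3:5  d4:5  d5:0  d6:0  d7:0  d8:0.
Shift Activity 2→3, Activity 3→5, Activity 4→3, Activity 5→4.
Schedule Activity 1@1, Activity 2@3, Activity 3@5, Activity 4@3, Activity 5@4: d1:5  d2:5  d3:7  d4:7  d5:5  d6:5  d7:5  d8:5 — peak 7.

7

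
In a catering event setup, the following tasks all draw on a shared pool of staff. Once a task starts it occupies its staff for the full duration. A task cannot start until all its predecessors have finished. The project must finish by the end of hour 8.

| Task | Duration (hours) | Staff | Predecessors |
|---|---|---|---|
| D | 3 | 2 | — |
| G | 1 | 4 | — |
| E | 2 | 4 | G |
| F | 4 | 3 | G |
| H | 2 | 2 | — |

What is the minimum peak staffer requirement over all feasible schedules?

Early-start (D@1, G@1, E@2, F@2, H@1) gives peak 11: h1:8  h2:11  h3:9  h4:3  h5:3  h6:0  h7:0  h8:0.
Shift D→2, E→7, H→5.
Schedule D@2, G@1, E@7, F@2, H@5: h1:4  h2:5  h3:5  h4:5  h5:5  h6:2  h7:4  h8:4 — peak 5.
Total staffer-hours = 34 over 8 hours ⇒ peak ≥ ⌈34/8⌉ = 5, so 5 is optimal.

5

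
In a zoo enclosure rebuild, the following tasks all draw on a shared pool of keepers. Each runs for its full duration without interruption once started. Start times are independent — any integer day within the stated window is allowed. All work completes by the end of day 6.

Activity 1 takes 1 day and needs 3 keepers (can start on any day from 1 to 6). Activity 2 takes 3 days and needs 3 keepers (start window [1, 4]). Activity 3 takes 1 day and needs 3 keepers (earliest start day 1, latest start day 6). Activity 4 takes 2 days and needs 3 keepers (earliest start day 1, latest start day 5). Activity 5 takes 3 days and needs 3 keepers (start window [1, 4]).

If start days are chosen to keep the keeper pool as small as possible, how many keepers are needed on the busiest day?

6

Early-start (Activity 1@1, Activity 2@1, Activity 3@1, Activity 4@1, Activity 5@1) gives peak 15: d1:15  d2:9  d3:6  d4:0  d5:0  d6:0.
Shift Activity 3→2, Activity 4→3, Activity 5→4.
Schedule Activity 1@1, Activity 2@1, Activity 3@2, Activity 4@3, Activity 5@4: d1:6  d2:6  d3:6  d4:6  d5:3  d6:3 — peak 6.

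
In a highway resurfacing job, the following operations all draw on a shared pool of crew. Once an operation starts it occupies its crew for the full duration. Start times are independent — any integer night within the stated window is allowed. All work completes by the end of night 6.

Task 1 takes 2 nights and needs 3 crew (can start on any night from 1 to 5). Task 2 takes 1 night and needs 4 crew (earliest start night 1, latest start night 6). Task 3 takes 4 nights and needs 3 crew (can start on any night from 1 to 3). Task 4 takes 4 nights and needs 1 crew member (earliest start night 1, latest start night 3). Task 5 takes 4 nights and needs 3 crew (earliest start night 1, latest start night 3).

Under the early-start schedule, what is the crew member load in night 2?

At early start, night 2 has: Task 1, Task 3, Task 4, Task 5.
Demand: 3 + 3 + 1 + 3 = 10.

10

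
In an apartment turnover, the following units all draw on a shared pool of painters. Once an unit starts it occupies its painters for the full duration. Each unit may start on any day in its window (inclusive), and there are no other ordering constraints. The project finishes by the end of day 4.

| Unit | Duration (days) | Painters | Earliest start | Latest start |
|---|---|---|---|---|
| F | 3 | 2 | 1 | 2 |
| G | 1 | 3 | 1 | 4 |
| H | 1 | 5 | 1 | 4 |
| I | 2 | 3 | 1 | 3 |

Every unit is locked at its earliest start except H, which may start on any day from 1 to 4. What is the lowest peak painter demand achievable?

8

H@1: d1:13  d2:5  d3:2  d4:0 → peak 13
H@2: d1:8  d2:10  d3:2  d4:0 → peak 10
H@3: d1:8  d2:5  d3:7  d4:0 → peak 8
H@4: d1:8  d2:5  d3:2  d4:5 → peak 8
Best is H@3, peak 8.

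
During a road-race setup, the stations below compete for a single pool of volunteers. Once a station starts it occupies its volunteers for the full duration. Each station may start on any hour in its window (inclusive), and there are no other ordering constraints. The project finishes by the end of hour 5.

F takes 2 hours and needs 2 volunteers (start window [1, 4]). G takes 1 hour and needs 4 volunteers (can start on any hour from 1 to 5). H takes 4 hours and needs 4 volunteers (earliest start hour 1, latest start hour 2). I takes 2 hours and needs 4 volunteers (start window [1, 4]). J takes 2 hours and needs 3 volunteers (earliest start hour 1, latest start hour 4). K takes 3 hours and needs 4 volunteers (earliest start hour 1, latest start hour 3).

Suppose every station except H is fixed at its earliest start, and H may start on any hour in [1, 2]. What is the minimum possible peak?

H@1: h1:21  h2:17  h3:8  h4:4  h5:0 → peak 21
H@2: h1:17  h2:17  h3:8  h4:4  h5:4 → peak 17
Best is H@2, peak 17.

17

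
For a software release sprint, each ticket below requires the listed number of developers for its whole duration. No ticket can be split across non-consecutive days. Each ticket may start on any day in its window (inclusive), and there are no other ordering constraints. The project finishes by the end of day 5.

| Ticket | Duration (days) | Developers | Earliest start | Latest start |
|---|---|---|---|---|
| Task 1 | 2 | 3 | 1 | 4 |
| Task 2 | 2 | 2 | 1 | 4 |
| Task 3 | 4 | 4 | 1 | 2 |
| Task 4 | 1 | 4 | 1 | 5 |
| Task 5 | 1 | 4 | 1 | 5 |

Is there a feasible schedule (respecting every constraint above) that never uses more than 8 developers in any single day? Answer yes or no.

yes

Schedule Task 1@1, Task 2@3, Task 3@1, Task 4@5, Task 5@5: d1:7  d2:7  d3:6  d4:6  d5:8 — peak 8 ≤ 8.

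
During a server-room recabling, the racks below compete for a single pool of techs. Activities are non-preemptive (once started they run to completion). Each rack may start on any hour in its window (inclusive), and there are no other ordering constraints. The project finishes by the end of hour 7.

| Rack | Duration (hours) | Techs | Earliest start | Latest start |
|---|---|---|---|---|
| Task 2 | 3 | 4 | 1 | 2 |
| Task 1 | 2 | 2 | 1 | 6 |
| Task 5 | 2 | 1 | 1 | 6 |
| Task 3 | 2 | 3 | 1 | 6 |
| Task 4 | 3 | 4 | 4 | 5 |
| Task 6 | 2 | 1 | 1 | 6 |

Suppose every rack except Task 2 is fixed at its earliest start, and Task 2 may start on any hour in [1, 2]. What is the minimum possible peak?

11

Task 2@1: h1:11  h2:11  h3:4  h4:4  h5:4  h6:4  h7:0 → peak 11
Task 2@2: h1:7  h2:11  h3:4  h4:8  h5:4  h6:4  h7:0 → peak 11
Best is Task 2@1, peak 11.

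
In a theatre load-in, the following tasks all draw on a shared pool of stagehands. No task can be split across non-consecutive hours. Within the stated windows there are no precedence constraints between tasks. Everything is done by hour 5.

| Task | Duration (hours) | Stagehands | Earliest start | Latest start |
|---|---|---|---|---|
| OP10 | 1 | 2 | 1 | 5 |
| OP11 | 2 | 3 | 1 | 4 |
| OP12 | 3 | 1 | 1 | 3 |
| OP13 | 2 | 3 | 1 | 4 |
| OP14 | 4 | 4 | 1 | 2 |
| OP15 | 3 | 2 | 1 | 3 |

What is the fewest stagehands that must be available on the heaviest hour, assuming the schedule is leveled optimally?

9

Early-start (OP10@1, OP11@1, OP12@1, OP13@1, OP14@1, OP15@1) gives peak 15: h1:15  h2:13  h3:7  h4:4  h5:0.
Shift OP13→4, OP14→2, OP15→3.
Schedule OP10@1, OP11@1, OP12@1, OP13@4, OP14@2, OP15@3: h1:6  h2:8  h3:7  h4:9  h5:9 — peak 9.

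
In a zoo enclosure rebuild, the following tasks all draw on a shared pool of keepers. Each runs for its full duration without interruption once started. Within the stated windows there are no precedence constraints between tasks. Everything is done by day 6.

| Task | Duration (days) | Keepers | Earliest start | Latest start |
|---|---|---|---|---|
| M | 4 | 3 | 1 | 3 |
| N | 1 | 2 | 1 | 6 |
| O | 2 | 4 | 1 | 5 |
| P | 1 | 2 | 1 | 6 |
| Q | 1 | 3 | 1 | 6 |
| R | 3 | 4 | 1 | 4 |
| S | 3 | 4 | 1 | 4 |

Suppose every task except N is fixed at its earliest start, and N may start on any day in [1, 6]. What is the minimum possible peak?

20

N@1: d1:22  d2:15  d3:11  d4:3  d5:0  d6:0 → peak 22
N@2: d1:20  d2:17  d3:11  d4:3  d5:0  d6:0 → peak 20
N@3: d1:20  d2:15  d3:13  d4:3  d5:0  d6:0 → peak 20
N@4: d1:20  d2:15  d3:11  d4:5  d5:0  d6:0 → peak 20
N@5: d1:20  d2:15  d3:11  d4:3  d5:2  d6:0 → peak 20
N@6: d1:20  d2:15  d3:11  d4:3  d5:0  d6:2 → peak 20
Best is N@2, peak 20.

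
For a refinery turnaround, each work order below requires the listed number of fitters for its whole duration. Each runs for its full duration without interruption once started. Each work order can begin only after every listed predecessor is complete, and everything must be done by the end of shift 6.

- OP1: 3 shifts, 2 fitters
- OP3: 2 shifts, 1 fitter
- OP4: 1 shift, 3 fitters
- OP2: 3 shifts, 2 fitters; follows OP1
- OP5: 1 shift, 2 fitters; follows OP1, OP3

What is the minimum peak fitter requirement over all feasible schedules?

Early-start (OP1@1, OP3@1, OP4@1, OP2@4, OP5@4) gives peak 6: s1:6  s2:3  s3:2  s4:4  s5:2  s6:2.
Shift OP4→3.
Schedule OP1@1, OP3@1, OP4@3, OP2@4, OP5@4: s1:3  s2:3  s3:5  s4:4  s5:2  s6:2 — peak 5.

5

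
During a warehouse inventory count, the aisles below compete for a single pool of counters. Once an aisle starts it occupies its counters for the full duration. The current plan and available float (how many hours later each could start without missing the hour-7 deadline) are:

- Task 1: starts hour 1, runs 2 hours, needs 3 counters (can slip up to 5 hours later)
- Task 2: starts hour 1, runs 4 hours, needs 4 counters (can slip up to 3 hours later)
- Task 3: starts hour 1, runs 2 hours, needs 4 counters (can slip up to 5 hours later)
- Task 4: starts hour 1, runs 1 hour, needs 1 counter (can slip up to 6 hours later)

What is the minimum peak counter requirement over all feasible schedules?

Early-start (Task 1@1, Task 2@1, Task 3@1, Task 4@1) gives peak 12: h1:12  h2:11  h3:4  h4:4  h5:0  h6:0  h7:0.
Shift Task 3→5, Task 4→3.
Schedule Task 1@1, Task 2@1, Task 3@5, Task 4@3: h1:7  h2:7  h3:5  h4:4  h5:4  h6:4  h7:0 — peak 7.

7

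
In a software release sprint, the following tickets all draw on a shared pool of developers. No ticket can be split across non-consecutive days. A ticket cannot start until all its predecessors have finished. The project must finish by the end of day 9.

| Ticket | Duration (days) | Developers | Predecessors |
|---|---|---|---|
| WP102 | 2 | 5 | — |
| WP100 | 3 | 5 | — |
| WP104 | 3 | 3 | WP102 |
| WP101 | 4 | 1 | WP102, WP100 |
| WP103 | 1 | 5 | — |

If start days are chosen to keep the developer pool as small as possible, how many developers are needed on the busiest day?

6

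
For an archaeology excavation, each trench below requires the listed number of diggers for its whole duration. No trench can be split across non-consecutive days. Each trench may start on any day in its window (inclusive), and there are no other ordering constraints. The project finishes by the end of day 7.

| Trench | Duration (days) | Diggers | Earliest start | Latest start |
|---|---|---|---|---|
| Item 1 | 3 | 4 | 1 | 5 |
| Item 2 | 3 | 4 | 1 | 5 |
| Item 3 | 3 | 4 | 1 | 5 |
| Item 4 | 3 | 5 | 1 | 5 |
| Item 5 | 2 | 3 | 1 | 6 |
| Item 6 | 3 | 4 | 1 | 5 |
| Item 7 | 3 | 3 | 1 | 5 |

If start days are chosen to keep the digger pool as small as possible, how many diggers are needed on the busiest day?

Early-start (Item 1@1, Item 2@1, Item 3@1, Item 4@1, Item 5@1, Item 6@1, Item 7@1) gives peak 27: d1:27  d2:27  d3:24  d4:0  d5:0  d6:0  d7:0.
Shift Item 3→4, Item 5→4, Item 6→4, Item 7→4.
Schedule Item 1@1, Item 2@1, Item 3@4, Item 4@1, Item 5@4, Item 6@4, Item 7@4: d1:13  d2:13  d3:13  d4:14  d5:14  d6:11  d7:0 — peak 14.

14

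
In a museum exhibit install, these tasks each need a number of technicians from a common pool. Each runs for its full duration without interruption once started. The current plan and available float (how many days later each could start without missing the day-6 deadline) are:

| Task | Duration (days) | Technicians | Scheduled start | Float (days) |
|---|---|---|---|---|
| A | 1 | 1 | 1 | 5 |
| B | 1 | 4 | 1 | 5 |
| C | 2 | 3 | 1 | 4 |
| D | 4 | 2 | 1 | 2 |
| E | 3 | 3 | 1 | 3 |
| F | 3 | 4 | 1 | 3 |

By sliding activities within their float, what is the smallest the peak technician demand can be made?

Early-start (A@1, B@1, C@1, D@1, E@1, F@1) gives peak 17: d1:17  d2:12  d3:9  d4:2  d5:0  d6:0.
Shift C→2, D→2, F→4.
Schedule A@1, B@1, C@2, D@2, E@1, F@4: d1:8  d2:8  d3:8  d4:6  d5:6  d6:4 — peak 8.

8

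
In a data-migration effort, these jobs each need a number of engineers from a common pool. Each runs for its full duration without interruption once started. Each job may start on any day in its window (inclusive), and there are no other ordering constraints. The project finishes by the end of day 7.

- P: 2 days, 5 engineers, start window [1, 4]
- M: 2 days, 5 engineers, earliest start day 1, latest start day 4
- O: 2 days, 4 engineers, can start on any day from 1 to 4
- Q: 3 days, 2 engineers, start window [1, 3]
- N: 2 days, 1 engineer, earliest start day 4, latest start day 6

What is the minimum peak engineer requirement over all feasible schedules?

9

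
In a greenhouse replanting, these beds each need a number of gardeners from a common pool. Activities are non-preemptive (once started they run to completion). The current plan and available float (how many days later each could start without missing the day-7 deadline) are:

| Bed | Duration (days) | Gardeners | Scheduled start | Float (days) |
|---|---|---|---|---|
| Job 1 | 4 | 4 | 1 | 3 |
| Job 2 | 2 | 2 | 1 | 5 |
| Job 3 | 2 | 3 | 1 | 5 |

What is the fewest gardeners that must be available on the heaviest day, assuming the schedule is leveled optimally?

5

Early-start (Job 1@1, Job 2@1, Job 3@1) gives peak 9: d1:9  d2:9  d3:4  d4:4  d5:0  d6:0  d7:0.
Shift Job 2→5, Job 3→5.
Schedule Job 1@1, Job 2@5, Job 3@5: d1:4  d2:4  d3:4  d4:4  d5:5  d6:5  d7:0 — peak 5.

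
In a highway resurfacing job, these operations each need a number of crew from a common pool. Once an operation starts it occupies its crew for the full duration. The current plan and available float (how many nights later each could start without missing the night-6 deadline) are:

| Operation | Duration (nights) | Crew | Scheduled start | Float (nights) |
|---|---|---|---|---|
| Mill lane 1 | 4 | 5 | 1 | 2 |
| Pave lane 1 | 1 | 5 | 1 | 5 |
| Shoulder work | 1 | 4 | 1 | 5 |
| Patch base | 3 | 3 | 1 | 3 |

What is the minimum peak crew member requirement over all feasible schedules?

8

Early-start (Mill lane 1@1, Pave lane 1@1, Shoulder work@1, Patch base@1) gives peak 17: n1:17  n2:8  n3:8  n4:5  n5:0  n6:0.
Shift Pave lane 1→5, Shoulder work→6.
Schedule Mill lane 1@1, Pave lane 1@5, Shoulder work@6, Patch base@1: n1:8  n2:8  n3:8  n4:5  n5:5  n6:4 — peak 8.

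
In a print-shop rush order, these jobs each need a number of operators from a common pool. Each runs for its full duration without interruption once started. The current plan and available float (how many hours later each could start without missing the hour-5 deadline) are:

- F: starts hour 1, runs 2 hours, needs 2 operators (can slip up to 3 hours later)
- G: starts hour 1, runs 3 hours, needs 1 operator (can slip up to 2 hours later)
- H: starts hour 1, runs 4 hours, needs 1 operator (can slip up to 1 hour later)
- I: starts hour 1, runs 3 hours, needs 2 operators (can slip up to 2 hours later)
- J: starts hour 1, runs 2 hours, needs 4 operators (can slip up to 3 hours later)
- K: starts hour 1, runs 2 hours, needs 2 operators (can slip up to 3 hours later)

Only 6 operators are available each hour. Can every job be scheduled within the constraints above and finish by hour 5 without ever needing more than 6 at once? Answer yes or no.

The minimum achievable peak is 7; 6 < 7, so no feasible schedule stays within the cap.

no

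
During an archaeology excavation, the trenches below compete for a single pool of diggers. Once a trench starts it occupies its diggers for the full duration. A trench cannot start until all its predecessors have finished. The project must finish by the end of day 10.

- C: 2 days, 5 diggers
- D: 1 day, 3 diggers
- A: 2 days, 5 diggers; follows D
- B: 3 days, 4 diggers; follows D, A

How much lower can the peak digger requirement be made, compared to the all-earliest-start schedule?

5

Early-start peak: d1:8  d2:10  d3:5  d4:4  d5:4  d6:4  d7:0  d8:0  d9:0  d10:0 ⇒ 10.
Leveled (C@1, D@3, A@4, B@6): d1:5  d2:5  d3:3  d4:5  d5:5  d6:4  d7:4  d8:4  d9:0  d10:0 ⇒ 5.
Reduction 10 − 5 = 5.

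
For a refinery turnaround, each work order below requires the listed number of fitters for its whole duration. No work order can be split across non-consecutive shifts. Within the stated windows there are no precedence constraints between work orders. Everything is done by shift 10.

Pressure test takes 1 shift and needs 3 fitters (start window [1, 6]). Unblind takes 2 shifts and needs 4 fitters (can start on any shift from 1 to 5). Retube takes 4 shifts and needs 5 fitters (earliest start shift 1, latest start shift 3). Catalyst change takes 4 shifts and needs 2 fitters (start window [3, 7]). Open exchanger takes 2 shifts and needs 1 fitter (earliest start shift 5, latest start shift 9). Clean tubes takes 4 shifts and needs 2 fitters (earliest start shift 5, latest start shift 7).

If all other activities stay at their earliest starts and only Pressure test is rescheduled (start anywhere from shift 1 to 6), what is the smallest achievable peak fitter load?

9

Pressure test@1: s1:12  s2:9  s3:7  s4:7  s5:5  s6:5  s7:2  s8:2  s9:0  s10:0 → peak 12
Pressure test@2: s1:9  s2:12  s3:7  s4:7  s5:5  s6:5  s7:2  s8:2  s9:0  s10:0 → peak 12
Pressure test@3: s1:9  s2:9  s3:10  s4:7  s5:5  s6:5  s7:2  s8:2  s9:0  s10:0 → peak 10
Pressure test@4: s1:9  s2:9  s3:7  s4:10  s5:5  s6:5  s7:2  s8:2  s9:0  s10:0 → peak 10
Pressure test@5: s1:9  s2:9  s3:7  s4:7  s5:8  s6:5  s7:2  s8:2  s9:0  s10:0 → peak 9
Pressure test@6: s1:9  s2:9  s3:7  s4:7  s5:5  s6:8  s7:2  s8:2  s9:0  s10:0 → peak 9
Best is Pressure test@5, peak 9.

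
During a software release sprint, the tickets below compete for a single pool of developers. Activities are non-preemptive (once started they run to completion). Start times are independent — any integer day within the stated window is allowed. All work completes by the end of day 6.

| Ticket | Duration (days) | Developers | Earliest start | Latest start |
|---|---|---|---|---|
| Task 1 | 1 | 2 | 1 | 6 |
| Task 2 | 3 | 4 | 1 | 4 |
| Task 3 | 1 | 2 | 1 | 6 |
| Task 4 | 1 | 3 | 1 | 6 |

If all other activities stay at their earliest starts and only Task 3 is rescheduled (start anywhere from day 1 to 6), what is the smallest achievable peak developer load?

Task 3@1: d1:11  d2:4  d3:4  d4:0  d5:0  d6:0 → peak 11
Task 3@2: d1:9  d2:6  d3:4  d4:0  d5:0  d6:0 → peak 9
Task 3@3: d1:9  d2:4  d3:6  d4:0  d5:0  d6:0 → peak 9
Task 3@4: d1:9  d2:4  d3:4  d4:2  d5:0  d6:0 → peak 9
Task 3@5: d1:9  d2:4  d3:4  d4:0  d5:2  d6:0 → peak 9
Task 3@6: d1:9  d2:4  d3:4  d4:0  d5:0  d6:2 → peak 9
Best is Task 3@2, peak 9.

9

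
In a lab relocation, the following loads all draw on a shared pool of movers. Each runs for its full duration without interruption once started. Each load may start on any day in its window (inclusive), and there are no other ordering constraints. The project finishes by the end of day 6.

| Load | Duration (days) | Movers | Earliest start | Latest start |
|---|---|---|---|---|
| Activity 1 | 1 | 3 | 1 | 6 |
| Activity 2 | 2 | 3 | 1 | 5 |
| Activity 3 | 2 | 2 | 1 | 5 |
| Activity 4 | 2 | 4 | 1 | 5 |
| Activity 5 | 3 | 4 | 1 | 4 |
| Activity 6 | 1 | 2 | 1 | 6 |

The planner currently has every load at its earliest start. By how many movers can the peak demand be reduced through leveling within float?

11

Early-start peak: d1:18  d2:13  d3:4  d4:0  d5:0  d6:0 ⇒ 18.
Leveled (Activity 1@1, Activity 2@1, Activity 3@3, Activity 4@2, Activity 5@4, Activity 6@5): d1:6  d2:7  d3:6  d4:6  d5:6  d6:4 ⇒ 7.
Reduction 18 − 7 = 11.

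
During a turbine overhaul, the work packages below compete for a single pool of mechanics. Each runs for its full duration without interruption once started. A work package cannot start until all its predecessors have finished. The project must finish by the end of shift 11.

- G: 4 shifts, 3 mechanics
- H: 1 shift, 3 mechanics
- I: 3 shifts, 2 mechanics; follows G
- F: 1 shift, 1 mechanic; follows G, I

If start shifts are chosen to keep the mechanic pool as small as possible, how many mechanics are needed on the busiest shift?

Early-start (G@1, H@1, I@5, F@8) gives peak 6: s1:6  s2:3  s3:3  s4:3  s5:2  s6:2  s7:2  s8:1  s9:0  s10:0  s11:0.
Shift H→5, I→6, F→9.
Schedule G@1, H@5, I@6, F@9: s1:3  s2:3  s3:3  s4:3  s5:3  s6:2  s7:2  s8:2  s9:1  s10:0  s11:0 — peak 3.

3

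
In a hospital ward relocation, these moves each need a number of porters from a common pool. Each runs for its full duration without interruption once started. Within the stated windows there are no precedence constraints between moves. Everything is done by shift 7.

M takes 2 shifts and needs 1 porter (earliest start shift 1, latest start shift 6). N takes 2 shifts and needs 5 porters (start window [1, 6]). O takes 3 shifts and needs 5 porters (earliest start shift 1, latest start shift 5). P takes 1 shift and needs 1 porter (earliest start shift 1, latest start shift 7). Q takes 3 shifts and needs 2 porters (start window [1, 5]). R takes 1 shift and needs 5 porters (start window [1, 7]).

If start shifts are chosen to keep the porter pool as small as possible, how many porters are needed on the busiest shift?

7

Early-start (M@1, N@1, O@1, P@1, Q@1, R@1) gives peak 19: s1:19  s2:13  s3:7  s4:0  s5:0  s6:0  s7:0.
Shift O→3, Q→3, R→6.
Schedule M@1, N@1, O@3, P@1, Q@3, R@6: s1:7  s2:6  s3:7  s4:7  s5:7  s6:5  s7:0 — peak 7.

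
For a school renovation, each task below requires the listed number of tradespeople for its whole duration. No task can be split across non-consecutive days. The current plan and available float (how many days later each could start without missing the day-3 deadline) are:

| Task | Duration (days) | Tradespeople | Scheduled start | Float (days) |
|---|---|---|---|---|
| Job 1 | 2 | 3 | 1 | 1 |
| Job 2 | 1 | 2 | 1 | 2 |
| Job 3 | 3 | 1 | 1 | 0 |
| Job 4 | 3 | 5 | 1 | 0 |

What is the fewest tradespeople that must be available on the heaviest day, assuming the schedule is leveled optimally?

9

Early-start (Job 1@1, Job 2@1, Job 3@1, Job 4@1) gives peak 11: d1:11  d2:9  d3:6.
Shift Job 2→3.
Schedule Job 1@1, Job 2@3, Job 3@1, Job 4@1: d1:9  d2:9  d3:8 — peak 9.
Total tradesperson-days = 26 over 3 days ⇒ peak ≥ ⌈26/3⌉ = 9, so 9 is optimal.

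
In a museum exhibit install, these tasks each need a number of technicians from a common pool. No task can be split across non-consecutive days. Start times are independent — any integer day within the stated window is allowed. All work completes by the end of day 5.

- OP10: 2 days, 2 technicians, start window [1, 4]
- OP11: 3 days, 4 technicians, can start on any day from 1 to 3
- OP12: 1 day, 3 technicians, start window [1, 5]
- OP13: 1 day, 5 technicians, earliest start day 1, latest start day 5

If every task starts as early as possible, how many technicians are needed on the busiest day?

14

Early-start schedule: OP10@1, OP11@1, OP12@1, OP13@1.
Load per day: day 1: 14, day 2: 6, day 3: 4, day 4: 0, day 5: 0.
Peak is 14.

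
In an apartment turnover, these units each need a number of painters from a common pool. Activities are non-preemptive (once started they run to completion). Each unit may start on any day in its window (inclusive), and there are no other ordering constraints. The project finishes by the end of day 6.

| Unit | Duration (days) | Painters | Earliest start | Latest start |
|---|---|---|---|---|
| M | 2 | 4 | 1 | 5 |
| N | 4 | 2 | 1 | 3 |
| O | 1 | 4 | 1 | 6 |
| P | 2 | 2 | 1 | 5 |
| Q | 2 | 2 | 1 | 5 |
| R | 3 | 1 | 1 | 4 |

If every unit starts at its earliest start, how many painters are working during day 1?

At early start, day 1 has: M, N, O, P, Q, R.
Demand: 4 + 2 + 4 + 2 + 2 + 1 = 15.

15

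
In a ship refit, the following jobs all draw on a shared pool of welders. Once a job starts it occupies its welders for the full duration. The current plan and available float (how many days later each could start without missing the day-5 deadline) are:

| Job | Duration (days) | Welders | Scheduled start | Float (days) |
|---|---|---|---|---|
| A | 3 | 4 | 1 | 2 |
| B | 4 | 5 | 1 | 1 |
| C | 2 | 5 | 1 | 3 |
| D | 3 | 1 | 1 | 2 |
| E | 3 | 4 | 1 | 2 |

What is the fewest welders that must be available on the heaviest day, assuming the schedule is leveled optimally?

14

Early-start (A@1, B@1, C@1, D@1, E@1) gives peak 19: d1:19  d2:19  d3:14  d4:5  d5:0.
Shift D→3, E→3.
Schedule A@1, B@1, C@1, D@3, E@3: d1:14  d2:14  d3:14  d4:10  d5:5 — peak 14.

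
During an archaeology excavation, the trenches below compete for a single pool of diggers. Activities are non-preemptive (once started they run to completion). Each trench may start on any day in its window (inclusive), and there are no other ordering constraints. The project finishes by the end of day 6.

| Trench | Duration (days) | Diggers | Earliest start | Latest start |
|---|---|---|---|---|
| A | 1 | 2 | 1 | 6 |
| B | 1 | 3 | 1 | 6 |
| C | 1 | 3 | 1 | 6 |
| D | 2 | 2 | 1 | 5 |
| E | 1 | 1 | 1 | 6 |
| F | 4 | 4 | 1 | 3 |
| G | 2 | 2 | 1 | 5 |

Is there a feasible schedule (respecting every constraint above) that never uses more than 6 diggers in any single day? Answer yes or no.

yes

Schedule A@1, B@1, C@2, D@2, E@1, F@3, G@4: d1:6  d2:5  d3:6  d4:6  d5:6  d6:4 — peak 6 ≤ 6.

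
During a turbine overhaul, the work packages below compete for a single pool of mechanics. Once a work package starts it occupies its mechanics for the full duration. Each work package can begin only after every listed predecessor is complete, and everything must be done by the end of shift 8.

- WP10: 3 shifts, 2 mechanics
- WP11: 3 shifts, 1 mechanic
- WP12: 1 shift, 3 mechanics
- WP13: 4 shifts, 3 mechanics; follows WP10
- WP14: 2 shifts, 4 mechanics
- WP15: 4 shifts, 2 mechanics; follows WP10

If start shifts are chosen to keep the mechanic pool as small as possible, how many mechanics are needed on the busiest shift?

Early-start (WP10@1, WP11@1, WP12@1, WP13@4, WP14@1, WP15@4) gives peak 10: s1:10  s2:7  s3:3  s4:5  s5:5  s6:5  s7:5  s8:0.
Shift WP11→3, WP12→3.
Schedule WP10@1, WP11@3, WP12@3, WP13@4, WP14@1, WP15@4: s1:6  s2:6  s3:6  s4:6  s5:6  s6:5  s7:5  s8:0 — peak 6.

6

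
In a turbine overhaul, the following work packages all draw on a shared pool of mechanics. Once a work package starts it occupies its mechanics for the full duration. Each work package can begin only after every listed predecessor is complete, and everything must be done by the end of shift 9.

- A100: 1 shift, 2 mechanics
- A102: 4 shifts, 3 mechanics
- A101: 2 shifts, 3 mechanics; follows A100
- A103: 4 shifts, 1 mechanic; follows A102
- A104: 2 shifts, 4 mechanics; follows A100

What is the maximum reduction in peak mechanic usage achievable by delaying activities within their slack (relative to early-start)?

5

Early-start peak: s1:5  s2:10  s3:10  s4:3  s5:1  s6:1  s7:1  s8:1  s9:0 ⇒ 10.
Leveled (A100@1, A102@1, A101@5, A103@5, A104@7): s1:5  s2:3  s3:3  s4:3  s5:4  s6:4  s7:5  s8:5  s9:0 ⇒ 5.
Reduction 10 − 5 = 5.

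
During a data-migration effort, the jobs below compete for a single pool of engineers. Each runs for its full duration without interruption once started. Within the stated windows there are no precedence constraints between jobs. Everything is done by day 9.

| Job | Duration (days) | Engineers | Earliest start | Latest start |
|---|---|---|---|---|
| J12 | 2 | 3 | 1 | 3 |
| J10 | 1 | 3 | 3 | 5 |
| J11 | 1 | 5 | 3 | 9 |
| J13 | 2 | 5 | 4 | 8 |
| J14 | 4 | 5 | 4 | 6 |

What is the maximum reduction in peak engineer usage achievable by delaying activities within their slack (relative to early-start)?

2

Early-start peak: d1:3  d2:3  d3:8  d4:10  d5:10  d6:5  d7:5  d8:0  d9:0 ⇒ 10.
Leveled (J12@1, J10@3, J11@3, J13@4, J14@6): d1:3  d2:3  d3:8  d4:5  d5:5  d6:5  d7:5  d8:5  d9:5 ⇒ 8.
Reduction 10 − 8 = 2.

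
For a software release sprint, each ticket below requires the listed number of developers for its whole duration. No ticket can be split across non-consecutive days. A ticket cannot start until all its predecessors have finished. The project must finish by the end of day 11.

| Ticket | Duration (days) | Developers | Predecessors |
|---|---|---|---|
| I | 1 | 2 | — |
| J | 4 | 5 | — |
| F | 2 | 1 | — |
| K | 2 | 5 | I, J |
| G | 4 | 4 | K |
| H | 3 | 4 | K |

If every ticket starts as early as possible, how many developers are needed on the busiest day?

Early-start schedule: I@1, J@1, F@1, K@5, G@7, H@7.
Load per day: day 1: 8, day 2: 6, day 3: 5, day 4: 5, day 5: 5, day 6: 5, day 7: 8, day 8: 8, day 9: 8, day 10: 4, day 11: 0.
Peak is 8.

8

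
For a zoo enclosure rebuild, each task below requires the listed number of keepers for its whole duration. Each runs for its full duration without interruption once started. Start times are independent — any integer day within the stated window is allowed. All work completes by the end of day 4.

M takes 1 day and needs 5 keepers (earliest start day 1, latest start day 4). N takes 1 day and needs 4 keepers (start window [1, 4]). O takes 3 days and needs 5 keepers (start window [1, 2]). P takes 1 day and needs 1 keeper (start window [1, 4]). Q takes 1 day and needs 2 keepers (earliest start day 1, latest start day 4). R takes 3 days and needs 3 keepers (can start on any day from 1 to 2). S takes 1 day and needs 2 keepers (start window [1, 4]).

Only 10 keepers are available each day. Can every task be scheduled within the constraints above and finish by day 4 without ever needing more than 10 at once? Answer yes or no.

yes

Schedule M@1, N@1, O@2, P@1, Q@2, R@2, S@3: d1:10  d2:10  d3:10  d4:8 — peak 10 ≤ 10.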